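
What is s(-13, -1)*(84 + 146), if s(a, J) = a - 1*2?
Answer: -3450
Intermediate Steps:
s(a, J) = -2 + a (s(a, J) = a - 2 = -2 + a)
s(-13, -1)*(84 + 146) = (-2 - 13)*(84 + 146) = -15*230 = -3450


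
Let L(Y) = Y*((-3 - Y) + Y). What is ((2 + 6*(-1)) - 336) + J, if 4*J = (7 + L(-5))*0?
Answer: -340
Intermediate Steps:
L(Y) = -3*Y (L(Y) = Y*(-3) = -3*Y)
J = 0 (J = ((7 - 3*(-5))*0)/4 = ((7 + 15)*0)/4 = (22*0)/4 = (¼)*0 = 0)
((2 + 6*(-1)) - 336) + J = ((2 + 6*(-1)) - 336) + 0 = ((2 - 6) - 336) + 0 = (-4 - 336) + 0 = -340 + 0 = -340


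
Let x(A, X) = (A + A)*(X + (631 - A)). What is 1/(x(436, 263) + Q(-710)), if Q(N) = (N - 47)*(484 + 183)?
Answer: -1/105543 ≈ -9.4748e-6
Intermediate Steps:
Q(N) = -31349 + 667*N (Q(N) = (-47 + N)*667 = -31349 + 667*N)
x(A, X) = 2*A*(631 + X - A) (x(A, X) = (2*A)*(631 + X - A) = 2*A*(631 + X - A))
1/(x(436, 263) + Q(-710)) = 1/(2*436*(631 + 263 - 1*436) + (-31349 + 667*(-710))) = 1/(2*436*(631 + 263 - 436) + (-31349 - 473570)) = 1/(2*436*458 - 504919) = 1/(399376 - 504919) = 1/(-105543) = -1/105543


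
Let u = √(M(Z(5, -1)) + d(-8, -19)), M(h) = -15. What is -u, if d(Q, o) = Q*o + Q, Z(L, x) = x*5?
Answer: -√129 ≈ -11.358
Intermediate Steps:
Z(L, x) = 5*x
d(Q, o) = Q + Q*o
u = √129 (u = √(-15 - 8*(1 - 19)) = √(-15 - 8*(-18)) = √(-15 + 144) = √129 ≈ 11.358)
-u = -√129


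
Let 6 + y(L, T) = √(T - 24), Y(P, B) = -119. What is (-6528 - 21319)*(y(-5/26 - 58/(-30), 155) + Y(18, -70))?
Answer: 3480875 - 27847*√131 ≈ 3.1622e+6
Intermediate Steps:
y(L, T) = -6 + √(-24 + T) (y(L, T) = -6 + √(T - 24) = -6 + √(-24 + T))
(-6528 - 21319)*(y(-5/26 - 58/(-30), 155) + Y(18, -70)) = (-6528 - 21319)*((-6 + √(-24 + 155)) - 119) = -27847*((-6 + √131) - 119) = -27847*(-125 + √131) = 3480875 - 27847*√131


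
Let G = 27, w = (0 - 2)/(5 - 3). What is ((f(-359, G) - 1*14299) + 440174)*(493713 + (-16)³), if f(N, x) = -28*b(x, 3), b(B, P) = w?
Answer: 208529349151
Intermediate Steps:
w = -1 (w = -2/2 = -2*½ = -1)
b(B, P) = -1
f(N, x) = 28 (f(N, x) = -28*(-1) = 28)
((f(-359, G) - 1*14299) + 440174)*(493713 + (-16)³) = ((28 - 1*14299) + 440174)*(493713 + (-16)³) = ((28 - 14299) + 440174)*(493713 - 4096) = (-14271 + 440174)*489617 = 425903*489617 = 208529349151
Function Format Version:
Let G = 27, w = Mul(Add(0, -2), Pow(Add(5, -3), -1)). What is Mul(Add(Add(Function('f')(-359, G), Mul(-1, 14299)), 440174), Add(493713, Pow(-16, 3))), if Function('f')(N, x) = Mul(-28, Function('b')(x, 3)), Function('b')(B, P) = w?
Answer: 208529349151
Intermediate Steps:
w = -1 (w = Mul(-2, Pow(2, -1)) = Mul(-2, Rational(1, 2)) = -1)
Function('b')(B, P) = -1
Function('f')(N, x) = 28 (Function('f')(N, x) = Mul(-28, -1) = 28)
Mul(Add(Add(Function('f')(-359, G), Mul(-1, 14299)), 440174), Add(493713, Pow(-16, 3))) = Mul(Add(Add(28, Mul(-1, 14299)), 440174), Add(493713, Pow(-16, 3))) = Mul(Add(Add(28, -14299), 440174), Add(493713, -4096)) = Mul(Add(-14271, 440174), 489617) = Mul(425903, 489617) = 208529349151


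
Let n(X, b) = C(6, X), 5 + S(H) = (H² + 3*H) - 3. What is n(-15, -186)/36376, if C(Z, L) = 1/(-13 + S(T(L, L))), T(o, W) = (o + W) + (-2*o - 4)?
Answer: -1/618392 ≈ -1.6171e-6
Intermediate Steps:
T(o, W) = -4 + W - o (T(o, W) = (W + o) + (-4 - 2*o) = -4 + W - o)
S(H) = -8 + H² + 3*H (S(H) = -5 + ((H² + 3*H) - 3) = -5 + (-3 + H² + 3*H) = -8 + H² + 3*H)
C(Z, L) = -1/17 (C(Z, L) = 1/(-13 + (-8 + (-4 + L - L)² + 3*(-4 + L - L))) = 1/(-13 + (-8 + (-4)² + 3*(-4))) = 1/(-13 + (-8 + 16 - 12)) = 1/(-13 - 4) = 1/(-17) = -1/17)
n(X, b) = -1/17
n(-15, -186)/36376 = -1/17/36376 = -1/17*1/36376 = -1/618392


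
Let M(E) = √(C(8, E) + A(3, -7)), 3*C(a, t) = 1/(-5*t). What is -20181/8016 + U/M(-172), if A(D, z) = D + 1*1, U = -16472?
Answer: -6727/2672 - 32944*√6657045/10321 ≈ -8238.1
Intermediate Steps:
C(a, t) = -1/(15*t) (C(a, t) = 1/(3*((-5*t))) = (-1/(5*t))/3 = -1/(15*t))
A(D, z) = 1 + D (A(D, z) = D + 1 = 1 + D)
M(E) = √(4 - 1/(15*E)) (M(E) = √(-1/(15*E) + (1 + 3)) = √(-1/(15*E) + 4) = √(4 - 1/(15*E)))
-20181/8016 + U/M(-172) = -20181/8016 - 16472*15/√(900 - 15/(-172)) = -20181*1/8016 - 16472*15/√(900 - 15*(-1/172)) = -6727/2672 - 16472*15/√(900 + 15/172) = -6727/2672 - 16472*2*√6657045/10321 = -6727/2672 - 32944*√6657045/10321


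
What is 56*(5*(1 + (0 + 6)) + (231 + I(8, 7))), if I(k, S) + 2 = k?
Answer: 15232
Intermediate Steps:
I(k, S) = -2 + k
56*(5*(1 + (0 + 6)) + (231 + I(8, 7))) = 56*(5*(1 + (0 + 6)) + (231 + (-2 + 8))) = 56*(5*(1 + 6) + (231 + 6)) = 56*(5*7 + 237) = 56*(35 + 237) = 56*272 = 15232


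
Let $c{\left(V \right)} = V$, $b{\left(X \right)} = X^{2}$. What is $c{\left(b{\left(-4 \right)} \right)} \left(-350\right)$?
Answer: $-5600$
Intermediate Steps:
$c{\left(b{\left(-4 \right)} \right)} \left(-350\right) = \left(-4\right)^{2} \left(-350\right) = 16 \left(-350\right) = -5600$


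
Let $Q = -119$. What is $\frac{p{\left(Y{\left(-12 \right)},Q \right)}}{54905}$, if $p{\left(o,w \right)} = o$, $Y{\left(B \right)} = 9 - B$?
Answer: $\frac{21}{54905} \approx 0.00038248$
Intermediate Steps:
$\frac{p{\left(Y{\left(-12 \right)},Q \right)}}{54905} = \frac{9 - -12}{54905} = \left(9 + 12\right) \frac{1}{54905} = 21 \cdot \frac{1}{54905} = \frac{21}{54905}$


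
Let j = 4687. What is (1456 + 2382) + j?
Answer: 8525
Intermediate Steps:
(1456 + 2382) + j = (1456 + 2382) + 4687 = 3838 + 4687 = 8525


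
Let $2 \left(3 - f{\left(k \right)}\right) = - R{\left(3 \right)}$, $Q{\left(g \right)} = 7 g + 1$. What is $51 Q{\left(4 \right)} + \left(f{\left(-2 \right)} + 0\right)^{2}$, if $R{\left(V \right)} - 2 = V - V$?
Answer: $1495$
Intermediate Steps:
$R{\left(V \right)} = 2$ ($R{\left(V \right)} = 2 + \left(V - V\right) = 2 + 0 = 2$)
$Q{\left(g \right)} = 1 + 7 g$
$f{\left(k \right)} = 4$ ($f{\left(k \right)} = 3 - \frac{\left(-1\right) 2}{2} = 3 - -1 = 3 + 1 = 4$)
$51 Q{\left(4 \right)} + \left(f{\left(-2 \right)} + 0\right)^{2} = 51 \left(1 + 7 \cdot 4\right) + \left(4 + 0\right)^{2} = 51 \left(1 + 28\right) + 4^{2} = 51 \cdot 29 + 16 = 1479 + 16 = 1495$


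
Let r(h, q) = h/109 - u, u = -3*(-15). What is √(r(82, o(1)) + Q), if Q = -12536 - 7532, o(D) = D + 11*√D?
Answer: I*√238953615/109 ≈ 141.82*I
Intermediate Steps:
u = 45
Q = -20068
r(h, q) = -45 + h/109 (r(h, q) = h/109 - 1*45 = h*(1/109) - 45 = h/109 - 45 = -45 + h/109)
√(r(82, o(1)) + Q) = √((-45 + (1/109)*82) - 20068) = √((-45 + 82/109) - 20068) = √(-4823/109 - 20068) = √(-2192235/109) = I*√238953615/109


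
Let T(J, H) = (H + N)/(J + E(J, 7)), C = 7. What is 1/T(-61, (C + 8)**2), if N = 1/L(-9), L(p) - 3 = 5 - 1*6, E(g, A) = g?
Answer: -244/451 ≈ -0.54102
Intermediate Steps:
L(p) = 2 (L(p) = 3 + (5 - 1*6) = 3 + (5 - 6) = 3 - 1 = 2)
N = 1/2 ≈ 0.50000
T(J, H) = (1/2 + H)/(2*J) (T(J, H) = (H + 1/2)/(J + J) = (1/2 + H)/((2*J)) = (1/2 + H)*(1/(2*J)) = (1/2 + H)/(2*J))
1/T(-61, (C + 8)**2) = 1/((1/4)*(1 + 2*(7 + 8)**2)/(-61)) = 1/((1/4)*(-1/61)*(1 + 2*15**2)) = 1/((1/4)*(-1/61)*(1 + 2*225)) = 1/((1/4)*(-1/61)*(1 + 450)) = 1/((1/4)*(-1/61)*451) = 1/(-451/244) = -244/451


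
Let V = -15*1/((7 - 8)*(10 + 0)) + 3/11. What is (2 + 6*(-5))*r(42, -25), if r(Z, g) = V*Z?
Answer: -22932/11 ≈ -2084.7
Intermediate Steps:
V = 39/22 (V = -15/((-1*10)) + 3*(1/11) = -15/(-10) + 3/11 = -15*(-⅒) + 3/11 = 3/2 + 3/11 = 39/22 ≈ 1.7727)
r(Z, g) = 39*Z/22
(2 + 6*(-5))*r(42, -25) = (2 + 6*(-5))*((39/22)*42) = (2 - 30)*(819/11) = -28*819/11 = -22932/11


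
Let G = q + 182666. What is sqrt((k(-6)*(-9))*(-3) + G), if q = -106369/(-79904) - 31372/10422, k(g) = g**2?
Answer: sqrt(221093145842456438562)/34698312 ≈ 428.53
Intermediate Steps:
q = -699085285/416379744 (q = -106369*(-1/79904) - 31372*1/10422 = 106369/79904 - 15686/5211 = -699085285/416379744 ≈ -1.6790)
G = 76057723232219/416379744 (G = -699085285/416379744 + 182666 = 76057723232219/416379744 ≈ 1.8266e+5)
sqrt((k(-6)*(-9))*(-3) + G) = sqrt(((-6)**2*(-9))*(-3) + 76057723232219/416379744) = sqrt((36*(-9))*(-3) + 76057723232219/416379744) = sqrt(-324*(-3) + 76057723232219/416379744) = sqrt(972 + 76057723232219/416379744) = sqrt(76462444343387/416379744) = sqrt(221093145842456438562)/34698312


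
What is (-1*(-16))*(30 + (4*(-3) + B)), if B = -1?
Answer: 272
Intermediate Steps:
(-1*(-16))*(30 + (4*(-3) + B)) = (-1*(-16))*(30 + (4*(-3) - 1)) = 16*(30 + (-12 - 1)) = 16*(30 - 13) = 16*17 = 272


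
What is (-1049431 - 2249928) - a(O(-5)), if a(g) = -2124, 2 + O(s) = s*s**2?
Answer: -3297235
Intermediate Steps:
O(s) = -2 + s**3 (O(s) = -2 + s*s**2 = -2 + s**3)
(-1049431 - 2249928) - a(O(-5)) = (-1049431 - 2249928) - 1*(-2124) = -3299359 + 2124 = -3297235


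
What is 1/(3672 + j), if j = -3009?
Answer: 1/663 ≈ 0.0015083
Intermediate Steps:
1/(3672 + j) = 1/(3672 - 3009) = 1/663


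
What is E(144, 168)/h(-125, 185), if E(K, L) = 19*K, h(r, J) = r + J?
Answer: 228/5 ≈ 45.600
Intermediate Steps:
h(r, J) = J + r
E(144, 168)/h(-125, 185) = (19*144)/(185 - 125) = 2736/60 = 2736*(1/60) = 228/5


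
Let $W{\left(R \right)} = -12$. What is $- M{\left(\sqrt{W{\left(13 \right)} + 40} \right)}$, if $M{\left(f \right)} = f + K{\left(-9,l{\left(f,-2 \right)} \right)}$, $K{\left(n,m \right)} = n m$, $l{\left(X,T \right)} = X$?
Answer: $16 \sqrt{7} \approx 42.332$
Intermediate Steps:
$K{\left(n,m \right)} = m n$
$M{\left(f \right)} = - 8 f$ ($M{\left(f \right)} = f + f \left(-9\right) = f - 9 f = - 8 f$)
$- M{\left(\sqrt{W{\left(13 \right)} + 40} \right)} = - \left(-8\right) \sqrt{-12 + 40} = - \left(-8\right) \sqrt{28} = - \left(-8\right) 2 \sqrt{7} = - \left(-16\right) \sqrt{7} = 16 \sqrt{7}$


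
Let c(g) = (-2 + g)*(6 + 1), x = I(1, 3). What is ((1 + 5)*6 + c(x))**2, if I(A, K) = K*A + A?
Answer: 2500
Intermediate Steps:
I(A, K) = A + A*K (I(A, K) = A*K + A = A + A*K)
x = 4 (x = 1*(1 + 3) = 1*4 = 4)
c(g) = -14 + 7*g (c(g) = (-2 + g)*7 = -14 + 7*g)
((1 + 5)*6 + c(x))**2 = ((1 + 5)*6 + (-14 + 7*4))**2 = (6*6 + (-14 + 28))**2 = (36 + 14)**2 = 50**2 = 2500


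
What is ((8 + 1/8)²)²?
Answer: 17850625/4096 ≈ 4358.1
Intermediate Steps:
((8 + 1/8)²)² = ((8 + ⅛)²)² = ((65/8)²)² = (4225/64)² = 17850625/4096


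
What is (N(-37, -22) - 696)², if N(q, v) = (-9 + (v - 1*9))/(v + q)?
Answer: 1682968576/3481 ≈ 4.8347e+5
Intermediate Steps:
N(q, v) = (-18 + v)/(q + v) (N(q, v) = (-9 + (v - 9))/(q + v) = (-9 + (-9 + v))/(q + v) = (-18 + v)/(q + v))
(N(-37, -22) - 696)² = ((-18 - 22)/(-37 - 22) - 696)² = (-40/(-59) - 696)² = (-1/59*(-40) - 696)² = (40/59 - 696)² = (-41024/59)² = 1682968576/3481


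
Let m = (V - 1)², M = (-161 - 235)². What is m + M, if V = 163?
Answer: 183060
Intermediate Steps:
M = 156816 (M = (-396)² = 156816)
m = 26244 (m = (163 - 1)² = 162² = 26244)
m + M = 26244 + 156816 = 183060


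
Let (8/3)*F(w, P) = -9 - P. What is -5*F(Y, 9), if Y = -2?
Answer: 135/4 ≈ 33.750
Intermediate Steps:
F(w, P) = -27/8 - 3*P/8 (F(w, P) = 3*(-9 - P)/8 = -27/8 - 3*P/8)
-5*F(Y, 9) = -5*(-27/8 - 3/8*9) = -5*(-27/8 - 27/8) = -5*(-27/4) = 135/4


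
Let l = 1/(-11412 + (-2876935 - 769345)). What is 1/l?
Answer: -3657692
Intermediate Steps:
l = -1/3657692 (l = 1/(-11412 - 3646280) = 1/(-3657692) = -1/3657692 ≈ -2.7340e-7)
1/l = 1/(-1/3657692) = -3657692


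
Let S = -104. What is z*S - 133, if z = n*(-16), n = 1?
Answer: 1531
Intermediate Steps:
z = -16 (z = 1*(-16) = -16)
z*S - 133 = -16*(-104) - 133 = 1664 - 133 = 1531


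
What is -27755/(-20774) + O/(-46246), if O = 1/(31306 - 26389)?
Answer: 121370256493/90842937009 ≈ 1.3360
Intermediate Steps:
O = 1/4917 ≈ 0.00020338
-27755/(-20774) + O/(-46246) = -27755/(-20774) + (1/4917)/(-46246) = -27755*(-1/20774) + (1/4917)*(-1/46246) = 2135/1598 - 1/227391582 = 121370256493/90842937009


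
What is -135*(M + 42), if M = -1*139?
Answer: 13095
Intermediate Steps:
M = -139
-135*(M + 42) = -135*(-139 + 42) = -135*(-97) = 13095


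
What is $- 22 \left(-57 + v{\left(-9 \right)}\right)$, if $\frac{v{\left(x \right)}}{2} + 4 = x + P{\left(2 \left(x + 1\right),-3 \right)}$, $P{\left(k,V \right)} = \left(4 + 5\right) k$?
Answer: $8162$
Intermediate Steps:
$P{\left(k,V \right)} = 9 k$
$v{\left(x \right)} = 28 + 38 x$ ($v{\left(x \right)} = -8 + 2 \left(x + 9 \cdot 2 \left(x + 1\right)\right) = -8 + 2 \left(x + 9 \cdot 2 \left(1 + x\right)\right) = -8 + 2 \left(x + 9 \left(2 + 2 x\right)\right) = -8 + 2 \left(x + \left(18 + 18 x\right)\right) = -8 + 2 \left(18 + 19 x\right) = -8 + \left(36 + 38 x\right) = 28 + 38 x$)
$- 22 \left(-57 + v{\left(-9 \right)}\right) = - 22 \left(-57 + \left(28 + 38 \left(-9\right)\right)\right) = - 22 \left(-57 + \left(28 - 342\right)\right) = - 22 \left(-57 - 314\right) = \left(-22\right) \left(-371\right) = 8162$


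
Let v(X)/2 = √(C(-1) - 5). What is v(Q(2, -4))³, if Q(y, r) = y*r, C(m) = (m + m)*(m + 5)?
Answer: -104*I*√13 ≈ -374.98*I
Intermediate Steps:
C(m) = 2*m*(5 + m) (C(m) = (2*m)*(5 + m) = 2*m*(5 + m))
Q(y, r) = r*y
v(X) = 2*I*√13 (v(X) = 2*√(2*(-1)*(5 - 1) - 5) = 2*√(2*(-1)*4 - 5) = 2*√(-8 - 5) = 2*√(-13) = 2*(I*√13) = 2*I*√13)
v(Q(2, -4))³ = (2*I*√13)³ = -104*I*√13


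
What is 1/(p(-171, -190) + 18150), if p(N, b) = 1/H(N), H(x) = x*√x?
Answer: 90753829650/1647182008147501 - 513*I*√19/1647182008147501 ≈ 5.5096e-5 - 1.3575e-12*I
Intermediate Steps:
H(x) = x^(3/2)
p(N, b) = N^(-3/2) (p(N, b) = 1/(N^(3/2)) = N^(-3/2))
1/(p(-171, -190) + 18150) = 1/((-171)^(-3/2) + 18150) = 1/(I*√19/9747 + 18150) = 1/(18150 + I*√19/9747)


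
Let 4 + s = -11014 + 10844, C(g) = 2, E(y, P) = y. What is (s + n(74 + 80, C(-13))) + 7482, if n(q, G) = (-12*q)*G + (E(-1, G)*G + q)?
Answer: 3764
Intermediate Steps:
n(q, G) = q - G - 12*G*q (n(q, G) = (-12*q)*G + (-G + q) = -12*G*q + (q - G) = q - G - 12*G*q)
s = -174 (s = -4 + (-11014 + 10844) = -4 - 170 = -174)
(s + n(74 + 80, C(-13))) + 7482 = (-174 + ((74 + 80) - 1*2 - 12*2*(74 + 80))) + 7482 = (-174 + (154 - 2 - 12*2*154)) + 7482 = (-174 + (154 - 2 - 3696)) + 7482 = (-174 - 3544) + 7482 = -3718 + 7482 = 3764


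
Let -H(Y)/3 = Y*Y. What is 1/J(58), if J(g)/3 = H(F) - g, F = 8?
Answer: -1/750 ≈ -0.0013333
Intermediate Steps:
H(Y) = -3*Y² (H(Y) = -3*Y*Y = -3*Y²)
J(g) = -576 - 3*g (J(g) = 3*(-3*8² - g) = 3*(-3*64 - g) = 3*(-192 - g) = -576 - 3*g)
1/J(58) = 1/(-576 - 3*58) = 1/(-576 - 174) = 1/(-750) = -1/750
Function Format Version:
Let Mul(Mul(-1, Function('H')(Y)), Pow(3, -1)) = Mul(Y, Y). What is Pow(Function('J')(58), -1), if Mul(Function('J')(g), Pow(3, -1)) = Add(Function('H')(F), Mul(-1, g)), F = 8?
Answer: Rational(-1, 750) ≈ -0.0013333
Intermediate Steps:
Function('H')(Y) = Mul(-3, Pow(Y, 2)) (Function('H')(Y) = Mul(-3, Mul(Y, Y)) = Mul(-3, Pow(Y, 2)))
Function('J')(g) = Add(-576, Mul(-3, g)) (Function('J')(g) = Mul(3, Add(Mul(-3, Pow(8, 2)), Mul(-1, g))) = Mul(3, Add(Mul(-3, 64), Mul(-1, g))) = Mul(3, Add(-192, Mul(-1, g))) = Add(-576, Mul(-3, g)))
Pow(Function('J')(58), -1) = Pow(Add(-576, Mul(-3, 58)), -1) = Pow(Add(-576, -174), -1) = Pow(-750, -1) = Rational(-1, 750)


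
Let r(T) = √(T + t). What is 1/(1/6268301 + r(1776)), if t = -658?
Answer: -6268301/43928005922939917 + 39291597426601*√1118/43928005922939917 ≈ 0.029907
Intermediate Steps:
r(T) = √(-658 + T) (r(T) = √(T - 658) = √(-658 + T))
1/(1/6268301 + r(1776)) = 1/(1/6268301 + √(-658 + 1776)) = 1/(1/6268301 + √1118)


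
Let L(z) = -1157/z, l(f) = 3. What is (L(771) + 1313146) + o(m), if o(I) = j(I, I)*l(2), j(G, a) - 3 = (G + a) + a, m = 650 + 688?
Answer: 1021725730/771 ≈ 1.3252e+6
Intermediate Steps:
m = 1338
j(G, a) = 3 + G + 2*a (j(G, a) = 3 + ((G + a) + a) = 3 + (G + 2*a) = 3 + G + 2*a)
o(I) = 9 + 9*I (o(I) = (3 + I + 2*I)*3 = (3 + 3*I)*3 = 9 + 9*I)
(L(771) + 1313146) + o(m) = (-1157/771 + 1313146) + (9 + 9*1338) = (-1157*1/771 + 1313146) + (9 + 12042) = (-1157/771 + 1313146) + 12051 = 1012434409/771 + 12051 = 1021725730/771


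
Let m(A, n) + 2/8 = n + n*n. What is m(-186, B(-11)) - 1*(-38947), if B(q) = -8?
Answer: 156011/4 ≈ 39003.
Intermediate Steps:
m(A, n) = -¼ + n + n² (m(A, n) = -¼ + (n + n*n) = -¼ + (n + n²) = -¼ + n + n²)
m(-186, B(-11)) - 1*(-38947) = (-¼ - 8 + (-8)²) - 1*(-38947) = (-¼ - 8 + 64) + 38947 = 223/4 + 38947 = 156011/4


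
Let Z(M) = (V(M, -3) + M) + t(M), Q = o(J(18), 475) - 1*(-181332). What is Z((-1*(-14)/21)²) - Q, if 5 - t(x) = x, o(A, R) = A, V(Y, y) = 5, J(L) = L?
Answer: -181340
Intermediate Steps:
t(x) = 5 - x
Q = 181350 (Q = 18 - 1*(-181332) = 18 + 181332 = 181350)
Z(M) = 10 (Z(M) = (5 + M) + (5 - M) = 10)
Z((-1*(-14)/21)²) - Q = 10 - 1*181350 = 10 - 181350 = -181340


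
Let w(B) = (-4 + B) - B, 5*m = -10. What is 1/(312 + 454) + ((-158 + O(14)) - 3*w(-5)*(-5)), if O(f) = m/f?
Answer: -1169675/5362 ≈ -218.14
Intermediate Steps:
m = -2 (m = (1/5)*(-10) = -2)
w(B) = -4
O(f) = -2/f
1/(312 + 454) + ((-158 + O(14)) - 3*w(-5)*(-5)) = 1/(312 + 454) + ((-158 - 2/14) - 3*(-4)*(-5)) = 1/766 + ((-158 - 2*1/14) + 12*(-5)) = 1/766 + ((-158 - 1/7) - 60) = 1/766 + (-1107/7 - 60) = 1/766 - 1527/7 = -1169675/5362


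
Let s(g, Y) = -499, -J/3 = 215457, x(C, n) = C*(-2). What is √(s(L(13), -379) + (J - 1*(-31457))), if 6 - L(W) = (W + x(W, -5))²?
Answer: I*√615413 ≈ 784.48*I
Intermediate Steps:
x(C, n) = -2*C
J = -646371 (J = -3*215457 = -646371)
L(W) = 6 - W² (L(W) = 6 - (W - 2*W)² = 6 - (-W)² = 6 - W²)
√(s(L(13), -379) + (J - 1*(-31457))) = √(-499 + (-646371 - 1*(-31457))) = √(-499 + (-646371 + 31457)) = √(-499 - 614914) = √(-615413) = I*√615413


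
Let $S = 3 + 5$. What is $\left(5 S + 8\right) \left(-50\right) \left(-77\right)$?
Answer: $184800$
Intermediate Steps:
$S = 8$
$\left(5 S + 8\right) \left(-50\right) \left(-77\right) = \left(5 \cdot 8 + 8\right) \left(-50\right) \left(-77\right) = \left(40 + 8\right) \left(-50\right) \left(-77\right) = 48 \left(-50\right) \left(-77\right) = \left(-2400\right) \left(-77\right) = 184800$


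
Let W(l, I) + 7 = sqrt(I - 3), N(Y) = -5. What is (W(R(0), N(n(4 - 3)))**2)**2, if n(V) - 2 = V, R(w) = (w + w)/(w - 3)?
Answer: 113 - 2296*I*sqrt(2) ≈ 113.0 - 3247.0*I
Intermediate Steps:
R(w) = 2*w/(-3 + w) (R(w) = (2*w)/(-3 + w) = 2*w/(-3 + w))
n(V) = 2 + V
W(l, I) = -7 + sqrt(-3 + I) (W(l, I) = -7 + sqrt(I - 3) = -7 + sqrt(-3 + I))
(W(R(0), N(n(4 - 3)))**2)**2 = ((-7 + sqrt(-3 - 5))**2)**2 = ((-7 + sqrt(-8))**2)**2 = ((-7 + 2*I*sqrt(2))**2)**2 = (-7 + 2*I*sqrt(2))**4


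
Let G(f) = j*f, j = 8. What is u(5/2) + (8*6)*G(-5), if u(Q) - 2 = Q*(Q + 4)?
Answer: -7607/4 ≈ -1901.8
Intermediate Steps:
u(Q) = 2 + Q*(4 + Q) (u(Q) = 2 + Q*(Q + 4) = 2 + Q*(4 + Q))
G(f) = 8*f
u(5/2) + (8*6)*G(-5) = (2 + (5/2)² + 4*(5/2)) + (8*6)*(8*(-5)) = (2 + (5*(½))² + 4*(5*(½))) + 48*(-40) = (2 + (5/2)² + 4*(5/2)) - 1920 = (2 + 25/4 + 10) - 1920 = 73/4 - 1920 = -7607/4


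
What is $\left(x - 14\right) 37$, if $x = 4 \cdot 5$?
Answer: $222$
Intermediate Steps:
$x = 20$
$\left(x - 14\right) 37 = \left(20 - 14\right) 37 = 6 \cdot 37 = 222$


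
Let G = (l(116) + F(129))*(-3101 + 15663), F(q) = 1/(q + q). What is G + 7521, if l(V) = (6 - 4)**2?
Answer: 7458482/129 ≈ 57818.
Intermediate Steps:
F(q) = 1/(2*q)
l(V) = 4 (l(V) = 2**2 = 4)
G = 6488273/129 (G = (4 + (1/2)/129)*(-3101 + 15663) = (4 + (1/2)*(1/129))*12562 = (4 + 1/258)*12562 = (1033/258)*12562 = 6488273/129 ≈ 50297.)
G + 7521 = 6488273/129 + 7521 = 7458482/129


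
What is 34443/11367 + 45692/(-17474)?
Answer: 4582001/11034831 ≈ 0.41523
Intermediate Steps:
34443/11367 + 45692/(-17474) = 34443*(1/11367) + 45692*(-1/17474) = 3827/1263 - 22846/8737 = 4582001/11034831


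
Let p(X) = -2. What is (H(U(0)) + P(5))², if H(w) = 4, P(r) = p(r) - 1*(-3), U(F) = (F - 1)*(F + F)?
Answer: 25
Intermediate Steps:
U(F) = 2*F*(-1 + F) (U(F) = (-1 + F)*(2*F) = 2*F*(-1 + F))
P(r) = 1 (P(r) = -2 - 1*(-3) = -2 + 3 = 1)
(H(U(0)) + P(5))² = (4 + 1)² = 5² = 25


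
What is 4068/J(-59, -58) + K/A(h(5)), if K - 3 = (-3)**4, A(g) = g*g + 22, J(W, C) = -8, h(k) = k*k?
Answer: -657831/1294 ≈ -508.37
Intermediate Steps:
h(k) = k**2
A(g) = 22 + g**2 (A(g) = g**2 + 22 = 22 + g**2)
K = 84 (K = 3 + (-3)**4 = 3 + 81 = 84)
4068/J(-59, -58) + K/A(h(5)) = 4068/(-8) + 84/(22 + (5**2)**2) = 4068*(-1/8) + 84/(22 + 25**2) = -1017/2 + 84/(22 + 625) = -1017/2 + 84/647 = -657831/1294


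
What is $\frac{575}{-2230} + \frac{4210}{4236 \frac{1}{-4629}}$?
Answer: $- \frac{362173970}{78719} \approx -4600.8$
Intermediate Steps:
$\frac{575}{-2230} + \frac{4210}{4236 \frac{1}{-4629}} = 575 \left(- \frac{1}{2230}\right) + \frac{4210}{4236 \left(- \frac{1}{4629}\right)} = - \frac{115}{446} + \frac{4210}{- \frac{1412}{1543}} = - \frac{115}{446} + 4210 \left(- \frac{1543}{1412}\right) = - \frac{115}{446} - \frac{3248015}{706} = - \frac{362173970}{78719}$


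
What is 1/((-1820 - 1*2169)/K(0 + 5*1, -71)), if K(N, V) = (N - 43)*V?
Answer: -2698/3989 ≈ -0.67636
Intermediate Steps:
K(N, V) = V*(-43 + N) (K(N, V) = (-43 + N)*V = V*(-43 + N))
1/((-1820 - 1*2169)/K(0 + 5*1, -71)) = 1/((-1820 - 1*2169)/((-71*(-43 + (0 + 5*1))))) = 1/((-1820 - 2169)/((-71*(-43 + (0 + 5))))) = 1/(-3989*(-1/(71*(-43 + 5)))) = 1/(-3989/((-71*(-38)))) = 1/(-3989/2698) = -2698/3989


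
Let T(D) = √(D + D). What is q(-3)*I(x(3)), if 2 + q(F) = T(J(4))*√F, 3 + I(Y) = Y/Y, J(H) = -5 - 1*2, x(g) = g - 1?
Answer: 4 + 2*√42 ≈ 16.961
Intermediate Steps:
x(g) = -1 + g
J(H) = -7 (J(H) = -5 - 2 = -7)
I(Y) = -2 (I(Y) = -3 + Y/Y = -3 + 1 = -2)
T(D) = √2*√D (T(D) = √(2*D) = √2*√D)
q(F) = -2 + I*√14*√F (q(F) = -2 + (√2*√(-7))*√F = -2 + (√2*(I*√7))*√F = -2 + (I*√14)*√F = -2 + I*√14*√F)
q(-3)*I(x(3)) = (-2 + I*√14*√(-3))*(-2) = (-2 + I*√14*(I*√3))*(-2) = (-2 - √42)*(-2) = 4 + 2*√42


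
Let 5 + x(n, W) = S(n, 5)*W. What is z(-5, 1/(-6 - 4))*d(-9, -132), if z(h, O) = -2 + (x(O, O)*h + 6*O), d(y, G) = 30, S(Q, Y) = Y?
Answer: 747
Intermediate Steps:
x(n, W) = -5 + 5*W
z(h, O) = -2 + 6*O + h*(-5 + 5*O) (z(h, O) = -2 + ((-5 + 5*O)*h + 6*O) = -2 + (h*(-5 + 5*O) + 6*O) = -2 + (6*O + h*(-5 + 5*O)) = -2 + 6*O + h*(-5 + 5*O))
z(-5, 1/(-6 - 4))*d(-9, -132) = (-2 + 6/(-6 - 4) + 5*(-5)*(-1 + 1/(-6 - 4)))*30 = (-2 + 6/(-10) + 5*(-5)*(-1 + 1/(-10)))*30 = (-2 + 6*(-⅒) + 5*(-5)*(-1 - ⅒))*30 = (-2 - ⅗ + 5*(-5)*(-11/10))*30 = (-2 - ⅗ + 55/2)*30 = (249/10)*30 = 747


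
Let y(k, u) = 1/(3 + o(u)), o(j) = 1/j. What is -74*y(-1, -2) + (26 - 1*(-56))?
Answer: 262/5 ≈ 52.400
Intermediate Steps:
o(j) = 1/j
y(k, u) = 1/(3 + 1/u)
-74*y(-1, -2) + (26 - 1*(-56)) = -(-148)/(1 + 3*(-2)) + (26 - 1*(-56)) = -(-148)/(1 - 6) + (26 + 56) = -(-148)/(-5) + 82 = -(-148)*(-1)/5 + 82 = -74*⅖ + 82 = -148/5 + 82 = 262/5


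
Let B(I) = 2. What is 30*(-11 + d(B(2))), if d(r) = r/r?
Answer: -300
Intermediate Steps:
d(r) = 1
30*(-11 + d(B(2))) = 30*(-11 + 1) = 30*(-10) = -300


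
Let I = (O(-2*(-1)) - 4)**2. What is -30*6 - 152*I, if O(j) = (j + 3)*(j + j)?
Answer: -39092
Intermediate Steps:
O(j) = 2*j*(3 + j) (O(j) = (3 + j)*(2*j) = 2*j*(3 + j))
I = 256 (I = (2*(-2*(-1))*(3 - 2*(-1)) - 4)**2 = (2*2*(3 + 2) - 4)**2 = (2*2*5 - 4)**2 = (20 - 4)**2 = 16**2 = 256)
-30*6 - 152*I = -30*6 - 152*256 = -180 - 38912 = -39092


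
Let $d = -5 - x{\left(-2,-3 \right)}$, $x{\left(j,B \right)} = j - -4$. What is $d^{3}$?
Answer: $-343$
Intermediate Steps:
$x{\left(j,B \right)} = 4 + j$ ($x{\left(j,B \right)} = j + 4 = 4 + j$)
$d = -7$ ($d = -5 - \left(4 - 2\right) = -5 - 2 = -7$)
$d^{3} = \left(-7\right)^{3} = -343$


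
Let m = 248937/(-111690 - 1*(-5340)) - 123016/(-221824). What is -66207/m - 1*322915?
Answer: -83645321733755/292621177 ≈ -2.8585e+5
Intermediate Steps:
m = -877863531/491478800 (m = 248937/(-111690 + 5340) - 123016*(-1/221824) = 248937/(-106350) + 15377/27728 = 248937*(-1/106350) + 15377/27728 = -82979/35450 + 15377/27728 = -877863531/491478800 ≈ -1.7862)
-66207/m - 1*322915 = -66207/(-877863531/491478800) - 1*322915 = -66207*(-491478800/877863531) - 322915 = 10846445637200/292621177 - 322915 = -83645321733755/292621177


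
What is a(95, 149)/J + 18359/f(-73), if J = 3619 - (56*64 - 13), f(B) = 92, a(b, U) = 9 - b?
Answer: 109165/552 ≈ 197.76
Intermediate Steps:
J = 48 (J = 3619 - (3584 - 13) = 3619 - 1*3571 = 3619 - 3571 = 48)
a(95, 149)/J + 18359/f(-73) = (9 - 1*95)/48 + 18359/92 = (9 - 95)*(1/48) + 18359*(1/92) = -86*1/48 + 18359/92 = -43/24 + 18359/92 = 109165/552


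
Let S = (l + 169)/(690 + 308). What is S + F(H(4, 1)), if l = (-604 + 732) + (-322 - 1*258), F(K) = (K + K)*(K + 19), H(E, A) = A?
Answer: 39637/998 ≈ 39.716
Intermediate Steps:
F(K) = 2*K*(19 + K) (F(K) = (2*K)*(19 + K) = 2*K*(19 + K))
l = -452 (l = 128 + (-322 - 258) = 128 - 580 = -452)
S = -283/998 (S = (-452 + 169)/(690 + 308) = -283/998 ≈ -0.28357)
S + F(H(4, 1)) = -283/998 + 2*1*(19 + 1) = -283/998 + 2*1*20 = -283/998 + 40 = 39637/998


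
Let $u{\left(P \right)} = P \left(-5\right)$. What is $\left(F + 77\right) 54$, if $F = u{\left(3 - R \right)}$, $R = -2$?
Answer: $2808$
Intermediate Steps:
$u{\left(P \right)} = - 5 P$
$F = -25$ ($F = - 5 \left(3 - -2\right) = - 5 \left(3 + 2\right) = \left(-5\right) 5 = -25$)
$\left(F + 77\right) 54 = \left(-25 + 77\right) 54 = 52 \cdot 54 = 2808$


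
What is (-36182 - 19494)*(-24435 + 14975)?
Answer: 526694960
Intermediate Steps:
(-36182 - 19494)*(-24435 + 14975) = -55676*(-9460) = 526694960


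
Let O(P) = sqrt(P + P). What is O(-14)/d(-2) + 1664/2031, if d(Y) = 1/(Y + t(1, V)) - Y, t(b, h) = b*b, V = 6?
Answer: 1664/2031 + 2*I*sqrt(7) ≈ 0.8193 + 5.2915*I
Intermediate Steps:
t(b, h) = b**2
d(Y) = 1/(1 + Y) - Y (d(Y) = 1/(Y + 1**2) - Y = 1/(Y + 1) - Y = 1/(1 + Y) - Y)
O(P) = sqrt(2)*sqrt(P) (O(P) = sqrt(2*P) = sqrt(2)*sqrt(P))
O(-14)/d(-2) + 1664/2031 = (sqrt(2)*sqrt(-14))/(((1 - 1*(-2) - 1*(-2)**2)/(1 - 2))) + 1664/2031 = (sqrt(2)*(I*sqrt(14)))/(((1 + 2 - 1*4)/(-1))) + 1664*(1/2031) = (2*I*sqrt(7))/((-(1 + 2 - 4))) + 1664/2031 = (2*I*sqrt(7))/((-1*(-1))) + 1664/2031 = (2*I*sqrt(7))/1 + 1664/2031 = (2*I*sqrt(7))*1 + 1664/2031 = 2*I*sqrt(7) + 1664/2031 = 1664/2031 + 2*I*sqrt(7)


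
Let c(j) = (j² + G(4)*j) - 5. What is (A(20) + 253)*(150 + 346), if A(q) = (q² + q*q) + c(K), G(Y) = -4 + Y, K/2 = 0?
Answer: 519808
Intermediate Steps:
K = 0 (K = 2*0 = 0)
c(j) = -5 + j² (c(j) = (j² + (-4 + 4)*j) - 5 = (j² + 0*j) - 5 = (j² + 0) - 5 = j² - 5 = -5 + j²)
A(q) = -5 + 2*q² (A(q) = (q² + q*q) + (-5 + 0²) = (q² + q²) + (-5 + 0) = 2*q² - 5 = -5 + 2*q²)
(A(20) + 253)*(150 + 346) = ((-5 + 2*20²) + 253)*(150 + 346) = ((-5 + 2*400) + 253)*496 = ((-5 + 800) + 253)*496 = (795 + 253)*496 = 1048*496 = 519808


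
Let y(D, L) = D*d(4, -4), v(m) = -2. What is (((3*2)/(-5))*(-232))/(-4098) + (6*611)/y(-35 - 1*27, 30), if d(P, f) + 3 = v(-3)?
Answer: 1244747/105865 ≈ 11.758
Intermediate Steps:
d(P, f) = -5 (d(P, f) = -3 - 2 = -5)
y(D, L) = -5*D (y(D, L) = D*(-5) = -5*D)
(((3*2)/(-5))*(-232))/(-4098) + (6*611)/y(-35 - 1*27, 30) = (((3*2)/(-5))*(-232))/(-4098) + (6*611)/((-5*(-35 - 1*27))) = ((6*(-1/5))*(-232))*(-1/4098) + 3666/((-5*(-35 - 27))) = -6/5*(-232)*(-1/4098) + 3666/((-5*(-62))) = (1392/5)*(-1/4098) + 3666/310 = -232/3415 + 3666*(1/310) = -232/3415 + 1833/155 = 1244747/105865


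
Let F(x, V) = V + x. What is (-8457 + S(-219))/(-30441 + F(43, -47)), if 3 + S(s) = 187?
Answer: 8273/30445 ≈ 0.27174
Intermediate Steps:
S(s) = 184 (S(s) = -3 + 187 = 184)
(-8457 + S(-219))/(-30441 + F(43, -47)) = (-8457 + 184)/(-30441 + (-47 + 43)) = -8273/(-30441 - 4) = -8273/(-30445) = -8273*(-1/30445) = 8273/30445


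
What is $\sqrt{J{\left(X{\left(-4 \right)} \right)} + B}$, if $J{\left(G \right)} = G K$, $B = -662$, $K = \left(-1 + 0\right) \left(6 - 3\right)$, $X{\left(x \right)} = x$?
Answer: $5 i \sqrt{26} \approx 25.495 i$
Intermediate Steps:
$K = -3$ ($K = \left(-1\right) 3 = -3$)
$J{\left(G \right)} = - 3 G$ ($J{\left(G \right)} = G \left(-3\right) = - 3 G$)
$\sqrt{J{\left(X{\left(-4 \right)} \right)} + B} = \sqrt{\left(-3\right) \left(-4\right) - 662} = \sqrt{12 - 662} = \sqrt{-650} = 5 i \sqrt{26}$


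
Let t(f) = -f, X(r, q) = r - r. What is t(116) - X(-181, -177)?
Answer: -116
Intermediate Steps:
X(r, q) = 0
t(116) - X(-181, -177) = -1*116 - 1*0 = -116 + 0 = -116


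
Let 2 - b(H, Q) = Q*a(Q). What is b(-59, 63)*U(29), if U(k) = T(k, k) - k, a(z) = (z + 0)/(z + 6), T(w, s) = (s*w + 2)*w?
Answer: -31181786/23 ≈ -1.3557e+6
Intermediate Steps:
T(w, s) = w*(2 + s*w) (T(w, s) = (2 + s*w)*w = w*(2 + s*w))
a(z) = z/(6 + z)
b(H, Q) = 2 - Q**2/(6 + Q) (b(H, Q) = 2 - Q*Q/(6 + Q) = 2 - Q**2/(6 + Q))
U(k) = -k + k*(2 + k**2) (U(k) = k*(2 + k*k) - k = k*(2 + k**2) - k = -k + k*(2 + k**2))
b(-59, 63)*U(29) = ((12 - 1*63**2 + 2*63)/(6 + 63))*(29 + 29**3) = ((12 - 1*3969 + 126)/69)*(29 + 24389) = ((12 - 3969 + 126)/69)*24418 = ((1/69)*(-3831))*24418 = -1277/23*24418 = -31181786/23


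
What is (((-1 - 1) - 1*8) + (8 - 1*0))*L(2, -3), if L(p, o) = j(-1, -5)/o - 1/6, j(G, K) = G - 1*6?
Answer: -13/3 ≈ -4.3333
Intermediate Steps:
j(G, K) = -6 + G (j(G, K) = G - 6 = -6 + G)
L(p, o) = -⅙ - 7/o (L(p, o) = (-6 - 1)/o - 1/6 = -7/o - 1*⅙ = -7/o - ⅙ = -⅙ - 7/o)
(((-1 - 1) - 1*8) + (8 - 1*0))*L(2, -3) = (((-1 - 1) - 1*8) + (8 - 1*0))*((⅙)*(-42 - 1*(-3))/(-3)) = ((-2 - 8) + (8 + 0))*((⅙)*(-⅓)*(-42 + 3)) = (-10 + 8)*((⅙)*(-⅓)*(-39)) = -2*13/6 = -13/3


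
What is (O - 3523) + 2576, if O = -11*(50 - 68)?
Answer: -749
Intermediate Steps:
O = 198 (O = -11*(-18) = 198)
(O - 3523) + 2576 = (198 - 3523) + 2576 = -3325 + 2576 = -749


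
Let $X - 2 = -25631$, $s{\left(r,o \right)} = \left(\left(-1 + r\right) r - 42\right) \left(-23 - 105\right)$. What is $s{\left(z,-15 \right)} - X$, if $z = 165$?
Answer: $-3432675$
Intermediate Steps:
$s{\left(r,o \right)} = 5376 - 128 r \left(-1 + r\right)$ ($s{\left(r,o \right)} = \left(r \left(-1 + r\right) - 42\right) \left(-128\right) = \left(-42 + r \left(-1 + r\right)\right) \left(-128\right) = 5376 - 128 r \left(-1 + r\right)$)
$X = -25629$ ($X = 2 - 25631 = -25629$)
$s{\left(z,-15 \right)} - X = \left(5376 - 128 \cdot 165^{2} + 128 \cdot 165\right) - -25629 = \left(5376 - 3484800 + 21120\right) + 25629 = -3458304 + 25629 = -3432675$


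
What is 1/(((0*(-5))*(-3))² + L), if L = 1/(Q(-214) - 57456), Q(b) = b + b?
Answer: -57884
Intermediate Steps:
Q(b) = 2*b
L = -1/57884 (L = 1/(2*(-214) - 57456) = 1/(-428 - 57456) = 1/(-57884) = -1/57884 ≈ -1.7276e-5)
1/(((0*(-5))*(-3))² + L) = 1/(((0*(-5))*(-3))² - 1/57884) = 1/((0*(-3))² - 1/57884) = 1/(0² - 1/57884) = 1/(0 - 1/57884) = 1/(-1/57884) = -57884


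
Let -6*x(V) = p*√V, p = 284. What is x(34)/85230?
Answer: -71*√34/127845 ≈ -0.0032383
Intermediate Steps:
x(V) = -142*√V/3
x(34)/85230 = -142*√34/3/85230 = -142*√34/3*(1/85230) = -71*√34/127845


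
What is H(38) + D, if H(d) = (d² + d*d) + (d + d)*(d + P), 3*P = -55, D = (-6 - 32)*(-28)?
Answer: 16340/3 ≈ 5446.7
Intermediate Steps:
D = 1064 (D = -38*(-28) = 1064)
P = -55/3 (P = (⅓)*(-55) = -55/3 ≈ -18.333)
H(d) = 2*d² + 2*d*(-55/3 + d) (H(d) = (d² + d*d) + (d + d)*(d - 55/3) = (d² + d²) + (2*d)*(-55/3 + d) = 2*d² + 2*d*(-55/3 + d))
H(38) + D = (⅔)*38*(-55 + 6*38) + 1064 = (⅔)*38*(-55 + 228) + 1064 = (⅔)*38*173 + 1064 = 13148/3 + 1064 = 16340/3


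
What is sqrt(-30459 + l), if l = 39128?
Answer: sqrt(8669) ≈ 93.107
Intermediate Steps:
sqrt(-30459 + l) = sqrt(-30459 + 39128) = sqrt(8669)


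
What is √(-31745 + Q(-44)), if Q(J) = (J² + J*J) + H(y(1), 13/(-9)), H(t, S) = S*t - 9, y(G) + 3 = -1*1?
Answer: I*√250886/3 ≈ 166.96*I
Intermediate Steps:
y(G) = -4 (y(G) = -3 - 1*1 = -3 - 1 = -4)
H(t, S) = -9 + S*t
Q(J) = -29/9 + 2*J² (Q(J) = (J² + J*J) + (-9 + (13/(-9))*(-4)) = (J² + J²) + (-9 + (13*(-⅑))*(-4)) = 2*J² + (-9 - 13/9*(-4)) = 2*J² + (-9 + 52/9) = 2*J² - 29/9 = -29/9 + 2*J²)
√(-31745 + Q(-44)) = √(-31745 + (-29/9 + 2*(-44)²)) = √(-31745 + (-29/9 + 2*1936)) = √(-31745 + (-29/9 + 3872)) = √(-31745 + 34819/9) = √(-250886/9) = I*√250886/3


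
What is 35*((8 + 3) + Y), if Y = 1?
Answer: 420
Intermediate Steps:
35*((8 + 3) + Y) = 35*((8 + 3) + 1) = 35*(11 + 1) = 35*12 = 420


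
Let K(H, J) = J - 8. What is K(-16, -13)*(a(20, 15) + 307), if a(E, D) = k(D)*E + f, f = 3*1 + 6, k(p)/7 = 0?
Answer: -6636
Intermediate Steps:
K(H, J) = -8 + J
k(p) = 0 (k(p) = 7*0 = 0)
f = 9 (f = 3 + 6 = 9)
a(E, D) = 9 (a(E, D) = 0*E + 9 = 0 + 9 = 9)
K(-16, -13)*(a(20, 15) + 307) = (-8 - 13)*(9 + 307) = -21*316 = -6636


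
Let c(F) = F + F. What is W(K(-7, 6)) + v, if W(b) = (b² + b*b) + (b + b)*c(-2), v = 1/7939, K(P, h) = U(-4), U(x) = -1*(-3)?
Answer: -47633/7939 ≈ -5.9999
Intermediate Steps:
U(x) = 3
c(F) = 2*F
K(P, h) = 3
v = 1/7939 ≈ 0.00012596
W(b) = -8*b + 2*b² (W(b) = (b² + b*b) + (b + b)*(2*(-2)) = (b² + b²) + (2*b)*(-4) = 2*b² - 8*b = -8*b + 2*b²)
W(K(-7, 6)) + v = 2*3*(-4 + 3) + 1/7939 = 2*3*(-1) + 1/7939 = -6 + 1/7939 = -47633/7939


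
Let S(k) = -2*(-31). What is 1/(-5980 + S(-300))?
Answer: -1/5918 ≈ -0.00016898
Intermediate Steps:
S(k) = 62
1/(-5980 + S(-300)) = 1/(-5980 + 62) = 1/(-5918) = -1/5918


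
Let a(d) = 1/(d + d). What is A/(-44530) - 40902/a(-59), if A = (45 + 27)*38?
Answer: 107460596172/22265 ≈ 4.8264e+6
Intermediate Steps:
A = 2736 (A = 72*38 = 2736)
a(d) = 1/(2*d)
A/(-44530) - 40902/a(-59) = 2736/(-44530) - 40902/((½)/(-59)) = 2736*(-1/44530) - 40902/((½)*(-1/59)) = -1368/22265 - 40902/(-1/118) = -1368/22265 - 40902*(-118) = -1368/22265 + 4826436 = 107460596172/22265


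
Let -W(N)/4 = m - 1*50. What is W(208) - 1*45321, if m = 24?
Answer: -45217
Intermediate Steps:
W(N) = 104 (W(N) = -4*(24 - 1*50) = -4*(24 - 50) = -4*(-26) = 104)
W(208) - 1*45321 = 104 - 1*45321 = 104 - 45321 = -45217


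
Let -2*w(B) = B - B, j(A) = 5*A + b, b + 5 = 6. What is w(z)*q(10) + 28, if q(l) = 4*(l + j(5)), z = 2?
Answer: 28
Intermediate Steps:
b = 1 (b = -5 + 6 = 1)
j(A) = 1 + 5*A (j(A) = 5*A + 1 = 1 + 5*A)
w(B) = 0 (w(B) = -(B - B)/2 = -1/2*0 = 0)
q(l) = 104 + 4*l (q(l) = 4*(l + (1 + 5*5)) = 4*(l + (1 + 25)) = 4*(l + 26) = 4*(26 + l) = 104 + 4*l)
w(z)*q(10) + 28 = 0*(104 + 4*10) + 28 = 0*(104 + 40) + 28 = 0*144 + 28 = 0 + 28 = 28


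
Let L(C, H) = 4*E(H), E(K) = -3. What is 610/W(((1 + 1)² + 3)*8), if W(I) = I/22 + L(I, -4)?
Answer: -3355/52 ≈ -64.519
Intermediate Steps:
L(C, H) = -12 (L(C, H) = 4*(-3) = -12)
W(I) = -12 + I/22 (W(I) = I/22 - 12 = -12 + I/22)
610/W(((1 + 1)² + 3)*8) = 610/(-12 + (((1 + 1)² + 3)*8)/22) = 610/(-12 + ((2² + 3)*8)/22) = 610/(-12 + ((4 + 3)*8)/22) = 610/(-12 + (7*8)/22) = 610/(-12 + (1/22)*56) = 610/(-12 + 28/11) = 610/(-104/11) = 610*(-11/104) = -3355/52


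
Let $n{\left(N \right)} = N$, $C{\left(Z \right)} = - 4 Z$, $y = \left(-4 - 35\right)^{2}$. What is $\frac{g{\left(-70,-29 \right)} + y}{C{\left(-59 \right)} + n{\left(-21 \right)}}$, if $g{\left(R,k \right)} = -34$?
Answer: $\frac{1487}{215} \approx 6.9163$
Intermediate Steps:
$y = 1521$ ($y = \left(-39\right)^{2} = 1521$)
$\frac{g{\left(-70,-29 \right)} + y}{C{\left(-59 \right)} + n{\left(-21 \right)}} = \frac{-34 + 1521}{\left(-4\right) \left(-59\right) - 21} = \frac{1487}{236 - 21} = \frac{1487}{215}$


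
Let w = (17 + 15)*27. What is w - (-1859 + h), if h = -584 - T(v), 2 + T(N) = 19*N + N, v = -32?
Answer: 2665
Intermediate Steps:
T(N) = -2 + 20*N (T(N) = -2 + (19*N + N) = -2 + 20*N)
w = 864 (w = 32*27 = 864)
h = 58 (h = -584 - (-2 + 20*(-32)) = -584 - (-2 - 640) = -584 - 1*(-642) = -584 + 642 = 58)
w - (-1859 + h) = 864 - (-1859 + 58) = 864 - 1*(-1801) = 864 + 1801 = 2665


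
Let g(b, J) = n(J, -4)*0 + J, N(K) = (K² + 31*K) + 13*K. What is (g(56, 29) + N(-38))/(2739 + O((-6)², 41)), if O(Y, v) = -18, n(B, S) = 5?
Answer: -199/2721 ≈ -0.073135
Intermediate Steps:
N(K) = K² + 44*K
g(b, J) = J (g(b, J) = 5*0 + J = 0 + J = J)
(g(56, 29) + N(-38))/(2739 + O((-6)², 41)) = (29 - 38*(44 - 38))/(2739 - 18) = (29 - 38*6)/2721 = (29 - 228)*(1/2721) = -199*1/2721 = -199/2721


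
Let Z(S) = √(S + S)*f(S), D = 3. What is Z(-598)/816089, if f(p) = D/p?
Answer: -3*I*√299/244010611 ≈ -2.1259e-7*I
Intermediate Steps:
f(p) = 3/p
Z(S) = 3*√2/√S (Z(S) = √(S + S)*(3/S) = √(2*S)*(3/S) = (√2*√S)*(3/S) = 3*√2/√S)
Z(-598)/816089 = (3*√2/√(-598))/816089 = (3*√2*(-I*√598/598))*(1/816089) = -3*I*√299/299*(1/816089) = -3*I*√299/244010611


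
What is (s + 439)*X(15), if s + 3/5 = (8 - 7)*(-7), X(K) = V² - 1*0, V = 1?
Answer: 2157/5 ≈ 431.40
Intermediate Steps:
X(K) = 1 (X(K) = 1² - 1*0 = 1 + 0 = 1)
s = -38/5 (s = -⅗ + (8 - 7)*(-7) = -⅗ + 1*(-7) = -⅗ - 7 = -38/5 ≈ -7.6000)
(s + 439)*X(15) = (-38/5 + 439)*1 = (2157/5)*1 = 2157/5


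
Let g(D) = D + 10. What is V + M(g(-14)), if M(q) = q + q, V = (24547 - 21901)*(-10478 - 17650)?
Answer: -74426696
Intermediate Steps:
g(D) = 10 + D
V = -74426688 (V = 2646*(-28128) = -74426688)
M(q) = 2*q
V + M(g(-14)) = -74426688 + 2*(10 - 14) = -74426688 + 2*(-4) = -74426688 - 8 = -74426696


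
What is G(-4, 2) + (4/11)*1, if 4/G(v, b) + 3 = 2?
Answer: -40/11 ≈ -3.6364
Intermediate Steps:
G(v, b) = -4 (G(v, b) = 4/(-3 + 2) = 4/(-1) = 4*(-1) = -4)
G(-4, 2) + (4/11)*1 = -4 + (4/11)*1 = -4 + 4/11 = -40/11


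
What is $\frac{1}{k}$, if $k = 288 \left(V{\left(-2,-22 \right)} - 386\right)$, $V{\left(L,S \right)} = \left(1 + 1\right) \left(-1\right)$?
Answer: $- \frac{1}{111744} \approx -8.949 \cdot 10^{-6}$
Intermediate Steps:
$V{\left(L,S \right)} = -2$ ($V{\left(L,S \right)} = 2 \left(-1\right) = -2$)
$k = -111744$ ($k = 288 \left(-2 - 386\right) = 288 \left(-388\right) = -111744$)
$\frac{1}{k} = \frac{1}{-111744} = - \frac{1}{111744}$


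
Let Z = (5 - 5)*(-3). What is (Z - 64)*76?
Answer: -4864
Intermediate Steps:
Z = 0 (Z = 0*(-3) = 0)
(Z - 64)*76 = (0 - 64)*76 = -64*76 = -4864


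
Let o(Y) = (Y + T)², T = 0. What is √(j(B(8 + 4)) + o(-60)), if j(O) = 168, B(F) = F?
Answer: 2*√942 ≈ 61.384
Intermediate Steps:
o(Y) = Y² (o(Y) = (Y + 0)² = Y²)
√(j(B(8 + 4)) + o(-60)) = √(168 + (-60)²) = √(168 + 3600) = √3768 = 2*√942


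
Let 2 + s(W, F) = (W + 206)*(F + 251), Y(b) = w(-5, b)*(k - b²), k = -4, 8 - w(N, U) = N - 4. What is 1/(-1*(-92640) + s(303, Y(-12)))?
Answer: -1/1060247 ≈ -9.4318e-7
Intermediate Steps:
w(N, U) = 12 - N (w(N, U) = 8 - (N - 4) = 8 - (-4 + N) = 8 + (4 - N) = 12 - N)
Y(b) = -68 - 17*b² (Y(b) = (12 - 1*(-5))*(-4 - b²) = (12 + 5)*(-4 - b²) = 17*(-4 - b²) = -68 - 17*b²)
s(W, F) = -2 + (206 + W)*(251 + F) (s(W, F) = -2 + (W + 206)*(F + 251) = -2 + (206 + W)*(251 + F))
1/(-1*(-92640) + s(303, Y(-12))) = 1/(-1*(-92640) + (51704 + 206*(-68 - 17*(-12)²) + 251*303 + (-68 - 17*(-12)²)*303)) = 1/(92640 + (51704 + 206*(-68 - 17*144) + 76053 + (-68 - 17*144)*303)) = 1/(92640 + (51704 + 206*(-68 - 2448) + 76053 + (-68 - 2448)*303)) = 1/(92640 + (51704 + 206*(-2516) + 76053 - 2516*303)) = 1/(92640 + (51704 - 518296 + 76053 - 762348)) = 1/(92640 - 1152887) = 1/(-1060247) = -1/1060247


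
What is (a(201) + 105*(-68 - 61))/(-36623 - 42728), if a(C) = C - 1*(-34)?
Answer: 13310/79351 ≈ 0.16774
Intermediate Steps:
a(C) = 34 + C (a(C) = C + 34 = 34 + C)
(a(201) + 105*(-68 - 61))/(-36623 - 42728) = ((34 + 201) + 105*(-68 - 61))/(-36623 - 42728) = (235 + 105*(-129))/(-79351) = (235 - 13545)*(-1/79351) = -13310*(-1/79351) = 13310/79351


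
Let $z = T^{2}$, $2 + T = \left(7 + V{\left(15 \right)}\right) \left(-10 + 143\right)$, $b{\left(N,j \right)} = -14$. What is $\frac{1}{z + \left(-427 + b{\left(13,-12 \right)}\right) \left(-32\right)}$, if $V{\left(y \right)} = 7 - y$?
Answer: $\frac{1}{32337} \approx 3.0924 \cdot 10^{-5}$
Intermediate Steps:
$T = -135$ ($T = -2 + \left(7 + \left(7 - 15\right)\right) \left(-10 + 143\right) = -2 + \left(7 + \left(7 - 15\right)\right) 133 = -2 + \left(7 - 8\right) 133 = -2 - 133 = -135$)
$z = 18225$ ($z = \left(-135\right)^{2} = 18225$)
$\frac{1}{z + \left(-427 + b{\left(13,-12 \right)}\right) \left(-32\right)} = \frac{1}{18225 + \left(-427 - 14\right) \left(-32\right)} = \frac{1}{18225 - -14112} = \frac{1}{18225 + 14112} = \frac{1}{32337}$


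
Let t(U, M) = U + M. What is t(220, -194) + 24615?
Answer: 24641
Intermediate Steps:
t(U, M) = M + U
t(220, -194) + 24615 = (-194 + 220) + 24615 = 26 + 24615 = 24641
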